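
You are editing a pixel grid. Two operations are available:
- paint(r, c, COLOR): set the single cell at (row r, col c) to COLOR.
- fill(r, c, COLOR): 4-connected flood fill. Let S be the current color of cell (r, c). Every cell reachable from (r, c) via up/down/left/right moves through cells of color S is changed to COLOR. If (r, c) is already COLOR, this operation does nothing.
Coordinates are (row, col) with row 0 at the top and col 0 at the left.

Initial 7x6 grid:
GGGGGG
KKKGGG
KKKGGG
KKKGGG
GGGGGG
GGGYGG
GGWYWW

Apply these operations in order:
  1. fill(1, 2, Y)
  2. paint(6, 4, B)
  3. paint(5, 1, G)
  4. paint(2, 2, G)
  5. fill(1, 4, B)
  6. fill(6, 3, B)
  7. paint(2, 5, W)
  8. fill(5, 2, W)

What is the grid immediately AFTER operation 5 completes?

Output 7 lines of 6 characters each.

After op 1 fill(1,2,Y) [9 cells changed]:
GGGGGG
YYYGGG
YYYGGG
YYYGGG
GGGGGG
GGGYGG
GGWYWW
After op 2 paint(6,4,B):
GGGGGG
YYYGGG
YYYGGG
YYYGGG
GGGGGG
GGGYGG
GGWYBW
After op 3 paint(5,1,G):
GGGGGG
YYYGGG
YYYGGG
YYYGGG
GGGGGG
GGGYGG
GGWYBW
After op 4 paint(2,2,G):
GGGGGG
YYYGGG
YYGGGG
YYYGGG
GGGGGG
GGGYGG
GGWYBW
After op 5 fill(1,4,B) [29 cells changed]:
BBBBBB
YYYBBB
YYBBBB
YYYBBB
BBBBBB
BBBYBB
BBWYBW

Answer: BBBBBB
YYYBBB
YYBBBB
YYYBBB
BBBBBB
BBBYBB
BBWYBW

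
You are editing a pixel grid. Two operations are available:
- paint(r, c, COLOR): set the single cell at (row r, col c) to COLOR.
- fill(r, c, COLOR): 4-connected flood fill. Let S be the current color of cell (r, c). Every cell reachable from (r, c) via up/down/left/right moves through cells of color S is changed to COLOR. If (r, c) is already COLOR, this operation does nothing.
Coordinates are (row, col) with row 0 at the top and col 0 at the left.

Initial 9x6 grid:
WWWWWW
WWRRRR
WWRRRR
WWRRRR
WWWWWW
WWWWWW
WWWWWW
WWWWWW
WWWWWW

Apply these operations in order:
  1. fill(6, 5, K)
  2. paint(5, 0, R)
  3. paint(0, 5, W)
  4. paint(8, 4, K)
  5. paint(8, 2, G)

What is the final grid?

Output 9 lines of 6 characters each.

After op 1 fill(6,5,K) [42 cells changed]:
KKKKKK
KKRRRR
KKRRRR
KKRRRR
KKKKKK
KKKKKK
KKKKKK
KKKKKK
KKKKKK
After op 2 paint(5,0,R):
KKKKKK
KKRRRR
KKRRRR
KKRRRR
KKKKKK
RKKKKK
KKKKKK
KKKKKK
KKKKKK
After op 3 paint(0,5,W):
KKKKKW
KKRRRR
KKRRRR
KKRRRR
KKKKKK
RKKKKK
KKKKKK
KKKKKK
KKKKKK
After op 4 paint(8,4,K):
KKKKKW
KKRRRR
KKRRRR
KKRRRR
KKKKKK
RKKKKK
KKKKKK
KKKKKK
KKKKKK
After op 5 paint(8,2,G):
KKKKKW
KKRRRR
KKRRRR
KKRRRR
KKKKKK
RKKKKK
KKKKKK
KKKKKK
KKGKKK

Answer: KKKKKW
KKRRRR
KKRRRR
KKRRRR
KKKKKK
RKKKKK
KKKKKK
KKKKKK
KKGKKK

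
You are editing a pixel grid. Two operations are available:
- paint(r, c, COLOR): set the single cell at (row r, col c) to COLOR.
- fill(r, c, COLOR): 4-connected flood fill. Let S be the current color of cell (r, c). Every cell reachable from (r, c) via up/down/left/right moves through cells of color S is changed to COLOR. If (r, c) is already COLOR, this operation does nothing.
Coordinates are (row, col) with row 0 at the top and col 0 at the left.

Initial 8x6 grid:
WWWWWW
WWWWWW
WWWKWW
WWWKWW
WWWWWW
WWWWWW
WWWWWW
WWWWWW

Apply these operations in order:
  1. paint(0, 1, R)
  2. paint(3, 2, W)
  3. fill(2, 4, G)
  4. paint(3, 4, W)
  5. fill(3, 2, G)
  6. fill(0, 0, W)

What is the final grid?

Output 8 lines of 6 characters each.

After op 1 paint(0,1,R):
WRWWWW
WWWWWW
WWWKWW
WWWKWW
WWWWWW
WWWWWW
WWWWWW
WWWWWW
After op 2 paint(3,2,W):
WRWWWW
WWWWWW
WWWKWW
WWWKWW
WWWWWW
WWWWWW
WWWWWW
WWWWWW
After op 3 fill(2,4,G) [45 cells changed]:
GRGGGG
GGGGGG
GGGKGG
GGGKGG
GGGGGG
GGGGGG
GGGGGG
GGGGGG
After op 4 paint(3,4,W):
GRGGGG
GGGGGG
GGGKGG
GGGKWG
GGGGGG
GGGGGG
GGGGGG
GGGGGG
After op 5 fill(3,2,G) [0 cells changed]:
GRGGGG
GGGGGG
GGGKGG
GGGKWG
GGGGGG
GGGGGG
GGGGGG
GGGGGG
After op 6 fill(0,0,W) [44 cells changed]:
WRWWWW
WWWWWW
WWWKWW
WWWKWW
WWWWWW
WWWWWW
WWWWWW
WWWWWW

Answer: WRWWWW
WWWWWW
WWWKWW
WWWKWW
WWWWWW
WWWWWW
WWWWWW
WWWWWW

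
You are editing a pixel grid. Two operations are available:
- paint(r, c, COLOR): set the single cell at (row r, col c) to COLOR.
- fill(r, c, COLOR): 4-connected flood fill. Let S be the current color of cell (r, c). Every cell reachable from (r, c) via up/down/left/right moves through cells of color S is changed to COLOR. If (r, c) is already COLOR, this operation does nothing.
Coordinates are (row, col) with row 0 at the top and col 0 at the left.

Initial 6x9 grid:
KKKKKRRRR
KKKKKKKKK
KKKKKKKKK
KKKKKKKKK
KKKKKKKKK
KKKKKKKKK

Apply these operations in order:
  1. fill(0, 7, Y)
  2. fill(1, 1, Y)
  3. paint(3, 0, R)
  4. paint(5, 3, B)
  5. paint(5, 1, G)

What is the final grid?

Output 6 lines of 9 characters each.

After op 1 fill(0,7,Y) [4 cells changed]:
KKKKKYYYY
KKKKKKKKK
KKKKKKKKK
KKKKKKKKK
KKKKKKKKK
KKKKKKKKK
After op 2 fill(1,1,Y) [50 cells changed]:
YYYYYYYYY
YYYYYYYYY
YYYYYYYYY
YYYYYYYYY
YYYYYYYYY
YYYYYYYYY
After op 3 paint(3,0,R):
YYYYYYYYY
YYYYYYYYY
YYYYYYYYY
RYYYYYYYY
YYYYYYYYY
YYYYYYYYY
After op 4 paint(5,3,B):
YYYYYYYYY
YYYYYYYYY
YYYYYYYYY
RYYYYYYYY
YYYYYYYYY
YYYBYYYYY
After op 5 paint(5,1,G):
YYYYYYYYY
YYYYYYYYY
YYYYYYYYY
RYYYYYYYY
YYYYYYYYY
YGYBYYYYY

Answer: YYYYYYYYY
YYYYYYYYY
YYYYYYYYY
RYYYYYYYY
YYYYYYYYY
YGYBYYYYY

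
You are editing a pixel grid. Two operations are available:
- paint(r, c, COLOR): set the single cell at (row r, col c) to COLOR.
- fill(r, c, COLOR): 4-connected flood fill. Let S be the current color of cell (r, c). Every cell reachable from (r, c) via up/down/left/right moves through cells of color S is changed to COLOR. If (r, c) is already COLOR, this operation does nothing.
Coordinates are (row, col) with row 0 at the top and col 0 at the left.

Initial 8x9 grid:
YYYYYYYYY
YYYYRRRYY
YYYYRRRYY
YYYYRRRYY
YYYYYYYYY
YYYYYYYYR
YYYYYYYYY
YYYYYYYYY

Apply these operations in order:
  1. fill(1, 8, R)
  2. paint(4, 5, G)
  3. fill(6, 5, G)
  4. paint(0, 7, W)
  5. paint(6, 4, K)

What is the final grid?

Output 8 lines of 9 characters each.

After op 1 fill(1,8,R) [62 cells changed]:
RRRRRRRRR
RRRRRRRRR
RRRRRRRRR
RRRRRRRRR
RRRRRRRRR
RRRRRRRRR
RRRRRRRRR
RRRRRRRRR
After op 2 paint(4,5,G):
RRRRRRRRR
RRRRRRRRR
RRRRRRRRR
RRRRRRRRR
RRRRRGRRR
RRRRRRRRR
RRRRRRRRR
RRRRRRRRR
After op 3 fill(6,5,G) [71 cells changed]:
GGGGGGGGG
GGGGGGGGG
GGGGGGGGG
GGGGGGGGG
GGGGGGGGG
GGGGGGGGG
GGGGGGGGG
GGGGGGGGG
After op 4 paint(0,7,W):
GGGGGGGWG
GGGGGGGGG
GGGGGGGGG
GGGGGGGGG
GGGGGGGGG
GGGGGGGGG
GGGGGGGGG
GGGGGGGGG
After op 5 paint(6,4,K):
GGGGGGGWG
GGGGGGGGG
GGGGGGGGG
GGGGGGGGG
GGGGGGGGG
GGGGGGGGG
GGGGKGGGG
GGGGGGGGG

Answer: GGGGGGGWG
GGGGGGGGG
GGGGGGGGG
GGGGGGGGG
GGGGGGGGG
GGGGGGGGG
GGGGKGGGG
GGGGGGGGG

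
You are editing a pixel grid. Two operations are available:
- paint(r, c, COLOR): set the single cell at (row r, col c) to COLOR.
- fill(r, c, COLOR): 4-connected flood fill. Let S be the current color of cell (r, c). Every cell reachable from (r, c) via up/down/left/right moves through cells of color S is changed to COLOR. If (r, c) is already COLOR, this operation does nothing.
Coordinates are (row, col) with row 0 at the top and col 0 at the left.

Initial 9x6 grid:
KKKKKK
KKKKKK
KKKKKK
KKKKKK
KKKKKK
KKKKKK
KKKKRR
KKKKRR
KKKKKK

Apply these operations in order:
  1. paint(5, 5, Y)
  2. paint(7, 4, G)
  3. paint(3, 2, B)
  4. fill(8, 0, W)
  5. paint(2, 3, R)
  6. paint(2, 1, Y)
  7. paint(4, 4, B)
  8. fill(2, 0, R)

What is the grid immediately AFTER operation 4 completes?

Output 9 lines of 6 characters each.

Answer: WWWWWW
WWWWWW
WWWWWW
WWBWWW
WWWWWW
WWWWWY
WWWWRR
WWWWGR
WWWWWW

Derivation:
After op 1 paint(5,5,Y):
KKKKKK
KKKKKK
KKKKKK
KKKKKK
KKKKKK
KKKKKY
KKKKRR
KKKKRR
KKKKKK
After op 2 paint(7,4,G):
KKKKKK
KKKKKK
KKKKKK
KKKKKK
KKKKKK
KKKKKY
KKKKRR
KKKKGR
KKKKKK
After op 3 paint(3,2,B):
KKKKKK
KKKKKK
KKKKKK
KKBKKK
KKKKKK
KKKKKY
KKKKRR
KKKKGR
KKKKKK
After op 4 fill(8,0,W) [48 cells changed]:
WWWWWW
WWWWWW
WWWWWW
WWBWWW
WWWWWW
WWWWWY
WWWWRR
WWWWGR
WWWWWW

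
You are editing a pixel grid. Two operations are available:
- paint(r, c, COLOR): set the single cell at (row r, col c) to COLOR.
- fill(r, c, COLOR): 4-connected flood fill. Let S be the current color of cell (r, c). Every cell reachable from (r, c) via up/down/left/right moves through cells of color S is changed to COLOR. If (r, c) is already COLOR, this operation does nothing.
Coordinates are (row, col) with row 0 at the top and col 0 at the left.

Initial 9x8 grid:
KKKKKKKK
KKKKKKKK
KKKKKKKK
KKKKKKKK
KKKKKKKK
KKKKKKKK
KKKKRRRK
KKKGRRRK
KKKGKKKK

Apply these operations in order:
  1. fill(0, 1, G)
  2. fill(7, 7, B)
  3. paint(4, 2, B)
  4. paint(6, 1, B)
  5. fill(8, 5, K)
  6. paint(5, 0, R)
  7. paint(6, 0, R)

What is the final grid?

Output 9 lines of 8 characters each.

Answer: KKKKKKKK
KKKKKKKK
KKKKKKKK
KKKKKKKK
KKKKKKKK
RKKKKKKK
RKKKRRRK
KKKKRRRK
KKKKKKKK

Derivation:
After op 1 fill(0,1,G) [64 cells changed]:
GGGGGGGG
GGGGGGGG
GGGGGGGG
GGGGGGGG
GGGGGGGG
GGGGGGGG
GGGGRRRG
GGGGRRRG
GGGGGGGG
After op 2 fill(7,7,B) [66 cells changed]:
BBBBBBBB
BBBBBBBB
BBBBBBBB
BBBBBBBB
BBBBBBBB
BBBBBBBB
BBBBRRRB
BBBBRRRB
BBBBBBBB
After op 3 paint(4,2,B):
BBBBBBBB
BBBBBBBB
BBBBBBBB
BBBBBBBB
BBBBBBBB
BBBBBBBB
BBBBRRRB
BBBBRRRB
BBBBBBBB
After op 4 paint(6,1,B):
BBBBBBBB
BBBBBBBB
BBBBBBBB
BBBBBBBB
BBBBBBBB
BBBBBBBB
BBBBRRRB
BBBBRRRB
BBBBBBBB
After op 5 fill(8,5,K) [66 cells changed]:
KKKKKKKK
KKKKKKKK
KKKKKKKK
KKKKKKKK
KKKKKKKK
KKKKKKKK
KKKKRRRK
KKKKRRRK
KKKKKKKK
After op 6 paint(5,0,R):
KKKKKKKK
KKKKKKKK
KKKKKKKK
KKKKKKKK
KKKKKKKK
RKKKKKKK
KKKKRRRK
KKKKRRRK
KKKKKKKK
After op 7 paint(6,0,R):
KKKKKKKK
KKKKKKKK
KKKKKKKK
KKKKKKKK
KKKKKKKK
RKKKKKKK
RKKKRRRK
KKKKRRRK
KKKKKKKK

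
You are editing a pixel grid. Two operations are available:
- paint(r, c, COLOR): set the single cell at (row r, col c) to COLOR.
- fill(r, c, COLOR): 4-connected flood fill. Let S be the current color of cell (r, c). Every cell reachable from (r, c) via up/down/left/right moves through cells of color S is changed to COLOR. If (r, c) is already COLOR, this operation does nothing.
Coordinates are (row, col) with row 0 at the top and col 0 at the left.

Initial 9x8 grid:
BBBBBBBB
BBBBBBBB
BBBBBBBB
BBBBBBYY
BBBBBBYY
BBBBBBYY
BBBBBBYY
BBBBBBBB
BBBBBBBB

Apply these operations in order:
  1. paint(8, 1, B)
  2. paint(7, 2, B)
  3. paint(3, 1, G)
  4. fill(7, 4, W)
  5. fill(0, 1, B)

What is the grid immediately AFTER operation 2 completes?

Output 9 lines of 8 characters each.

After op 1 paint(8,1,B):
BBBBBBBB
BBBBBBBB
BBBBBBBB
BBBBBBYY
BBBBBBYY
BBBBBBYY
BBBBBBYY
BBBBBBBB
BBBBBBBB
After op 2 paint(7,2,B):
BBBBBBBB
BBBBBBBB
BBBBBBBB
BBBBBBYY
BBBBBBYY
BBBBBBYY
BBBBBBYY
BBBBBBBB
BBBBBBBB

Answer: BBBBBBBB
BBBBBBBB
BBBBBBBB
BBBBBBYY
BBBBBBYY
BBBBBBYY
BBBBBBYY
BBBBBBBB
BBBBBBBB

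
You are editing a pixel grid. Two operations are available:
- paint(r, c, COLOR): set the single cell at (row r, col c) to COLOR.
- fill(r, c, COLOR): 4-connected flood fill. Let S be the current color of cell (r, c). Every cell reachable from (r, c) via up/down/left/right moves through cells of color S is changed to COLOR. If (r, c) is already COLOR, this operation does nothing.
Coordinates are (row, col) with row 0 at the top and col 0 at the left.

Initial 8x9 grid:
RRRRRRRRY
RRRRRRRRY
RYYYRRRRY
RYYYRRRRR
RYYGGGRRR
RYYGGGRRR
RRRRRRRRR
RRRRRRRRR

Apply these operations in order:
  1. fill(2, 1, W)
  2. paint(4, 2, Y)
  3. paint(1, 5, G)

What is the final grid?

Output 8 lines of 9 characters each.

Answer: RRRRRRRRY
RRRRRGRRY
RWWWRRRRY
RWWWRRRRR
RWYGGGRRR
RWWGGGRRR
RRRRRRRRR
RRRRRRRRR

Derivation:
After op 1 fill(2,1,W) [10 cells changed]:
RRRRRRRRY
RRRRRRRRY
RWWWRRRRY
RWWWRRRRR
RWWGGGRRR
RWWGGGRRR
RRRRRRRRR
RRRRRRRRR
After op 2 paint(4,2,Y):
RRRRRRRRY
RRRRRRRRY
RWWWRRRRY
RWWWRRRRR
RWYGGGRRR
RWWGGGRRR
RRRRRRRRR
RRRRRRRRR
After op 3 paint(1,5,G):
RRRRRRRRY
RRRRRGRRY
RWWWRRRRY
RWWWRRRRR
RWYGGGRRR
RWWGGGRRR
RRRRRRRRR
RRRRRRRRR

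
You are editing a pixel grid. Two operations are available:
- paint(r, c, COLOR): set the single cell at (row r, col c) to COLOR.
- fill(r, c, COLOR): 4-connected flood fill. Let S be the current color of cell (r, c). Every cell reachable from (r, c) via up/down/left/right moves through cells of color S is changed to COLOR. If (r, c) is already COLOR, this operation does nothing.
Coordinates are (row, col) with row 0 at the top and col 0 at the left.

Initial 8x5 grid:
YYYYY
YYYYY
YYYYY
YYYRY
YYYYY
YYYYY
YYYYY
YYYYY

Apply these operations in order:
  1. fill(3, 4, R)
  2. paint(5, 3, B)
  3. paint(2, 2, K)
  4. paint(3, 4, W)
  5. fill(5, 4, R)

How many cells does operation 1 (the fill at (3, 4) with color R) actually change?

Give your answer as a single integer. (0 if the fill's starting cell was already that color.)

After op 1 fill(3,4,R) [39 cells changed]:
RRRRR
RRRRR
RRRRR
RRRRR
RRRRR
RRRRR
RRRRR
RRRRR

Answer: 39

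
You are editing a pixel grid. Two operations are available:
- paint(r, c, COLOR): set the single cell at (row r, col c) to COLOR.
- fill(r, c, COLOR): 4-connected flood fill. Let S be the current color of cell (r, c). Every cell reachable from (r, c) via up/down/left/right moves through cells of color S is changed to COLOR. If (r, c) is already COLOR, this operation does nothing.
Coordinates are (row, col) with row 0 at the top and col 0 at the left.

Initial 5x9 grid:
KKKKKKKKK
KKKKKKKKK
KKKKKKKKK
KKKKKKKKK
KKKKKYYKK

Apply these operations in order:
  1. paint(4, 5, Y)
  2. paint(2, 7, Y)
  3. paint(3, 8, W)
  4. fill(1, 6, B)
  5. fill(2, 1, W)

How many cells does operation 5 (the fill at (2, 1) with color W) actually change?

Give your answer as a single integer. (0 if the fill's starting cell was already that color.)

After op 1 paint(4,5,Y):
KKKKKKKKK
KKKKKKKKK
KKKKKKKKK
KKKKKKKKK
KKKKKYYKK
After op 2 paint(2,7,Y):
KKKKKKKKK
KKKKKKKKK
KKKKKKKYK
KKKKKKKKK
KKKKKYYKK
After op 3 paint(3,8,W):
KKKKKKKKK
KKKKKKKKK
KKKKKKKYK
KKKKKKKKW
KKKKKYYKK
After op 4 fill(1,6,B) [41 cells changed]:
BBBBBBBBB
BBBBBBBBB
BBBBBBBYB
BBBBBBBBW
BBBBBYYBB
After op 5 fill(2,1,W) [41 cells changed]:
WWWWWWWWW
WWWWWWWWW
WWWWWWWYW
WWWWWWWWW
WWWWWYYWW

Answer: 41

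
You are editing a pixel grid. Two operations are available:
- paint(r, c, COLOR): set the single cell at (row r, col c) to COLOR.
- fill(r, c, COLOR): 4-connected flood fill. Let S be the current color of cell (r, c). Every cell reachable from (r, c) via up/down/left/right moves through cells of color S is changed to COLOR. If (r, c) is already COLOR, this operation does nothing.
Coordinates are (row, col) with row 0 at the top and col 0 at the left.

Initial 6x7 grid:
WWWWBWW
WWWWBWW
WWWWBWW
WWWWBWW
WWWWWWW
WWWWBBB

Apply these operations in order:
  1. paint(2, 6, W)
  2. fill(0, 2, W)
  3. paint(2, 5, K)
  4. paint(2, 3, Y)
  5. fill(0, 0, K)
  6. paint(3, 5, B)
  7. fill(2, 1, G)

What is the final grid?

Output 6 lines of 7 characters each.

After op 1 paint(2,6,W):
WWWWBWW
WWWWBWW
WWWWBWW
WWWWBWW
WWWWWWW
WWWWBBB
After op 2 fill(0,2,W) [0 cells changed]:
WWWWBWW
WWWWBWW
WWWWBWW
WWWWBWW
WWWWWWW
WWWWBBB
After op 3 paint(2,5,K):
WWWWBWW
WWWWBWW
WWWWBKW
WWWWBWW
WWWWWWW
WWWWBBB
After op 4 paint(2,3,Y):
WWWWBWW
WWWWBWW
WWWYBKW
WWWWBWW
WWWWWWW
WWWWBBB
After op 5 fill(0,0,K) [33 cells changed]:
KKKKBKK
KKKKBKK
KKKYBKK
KKKKBKK
KKKKKKK
KKKKBBB
After op 6 paint(3,5,B):
KKKKBKK
KKKKBKK
KKKYBKK
KKKKBBK
KKKKKKK
KKKKBBB
After op 7 fill(2,1,G) [33 cells changed]:
GGGGBGG
GGGGBGG
GGGYBGG
GGGGBBG
GGGGGGG
GGGGBBB

Answer: GGGGBGG
GGGGBGG
GGGYBGG
GGGGBBG
GGGGGGG
GGGGBBB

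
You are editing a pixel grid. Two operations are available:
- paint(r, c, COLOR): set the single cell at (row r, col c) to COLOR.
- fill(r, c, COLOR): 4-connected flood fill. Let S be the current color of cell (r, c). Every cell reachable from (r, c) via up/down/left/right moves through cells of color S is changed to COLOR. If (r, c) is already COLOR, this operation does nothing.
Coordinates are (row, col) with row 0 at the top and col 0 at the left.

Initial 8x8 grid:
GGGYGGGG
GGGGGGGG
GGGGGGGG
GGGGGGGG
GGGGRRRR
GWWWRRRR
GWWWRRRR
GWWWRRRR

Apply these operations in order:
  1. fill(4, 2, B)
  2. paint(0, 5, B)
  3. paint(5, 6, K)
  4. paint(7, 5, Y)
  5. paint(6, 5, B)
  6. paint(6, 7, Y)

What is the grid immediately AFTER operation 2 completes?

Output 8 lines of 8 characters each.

After op 1 fill(4,2,B) [38 cells changed]:
BBBYBBBB
BBBBBBBB
BBBBBBBB
BBBBBBBB
BBBBRRRR
BWWWRRRR
BWWWRRRR
BWWWRRRR
After op 2 paint(0,5,B):
BBBYBBBB
BBBBBBBB
BBBBBBBB
BBBBBBBB
BBBBRRRR
BWWWRRRR
BWWWRRRR
BWWWRRRR

Answer: BBBYBBBB
BBBBBBBB
BBBBBBBB
BBBBBBBB
BBBBRRRR
BWWWRRRR
BWWWRRRR
BWWWRRRR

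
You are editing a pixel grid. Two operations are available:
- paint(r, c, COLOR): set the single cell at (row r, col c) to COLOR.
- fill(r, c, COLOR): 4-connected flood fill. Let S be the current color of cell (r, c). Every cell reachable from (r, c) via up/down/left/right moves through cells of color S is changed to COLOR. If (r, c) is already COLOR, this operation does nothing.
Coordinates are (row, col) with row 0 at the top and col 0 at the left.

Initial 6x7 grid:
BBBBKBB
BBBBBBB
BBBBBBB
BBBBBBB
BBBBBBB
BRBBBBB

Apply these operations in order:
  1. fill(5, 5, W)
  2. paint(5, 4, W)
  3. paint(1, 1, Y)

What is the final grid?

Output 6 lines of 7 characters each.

After op 1 fill(5,5,W) [40 cells changed]:
WWWWKWW
WWWWWWW
WWWWWWW
WWWWWWW
WWWWWWW
WRWWWWW
After op 2 paint(5,4,W):
WWWWKWW
WWWWWWW
WWWWWWW
WWWWWWW
WWWWWWW
WRWWWWW
After op 3 paint(1,1,Y):
WWWWKWW
WYWWWWW
WWWWWWW
WWWWWWW
WWWWWWW
WRWWWWW

Answer: WWWWKWW
WYWWWWW
WWWWWWW
WWWWWWW
WWWWWWW
WRWWWWW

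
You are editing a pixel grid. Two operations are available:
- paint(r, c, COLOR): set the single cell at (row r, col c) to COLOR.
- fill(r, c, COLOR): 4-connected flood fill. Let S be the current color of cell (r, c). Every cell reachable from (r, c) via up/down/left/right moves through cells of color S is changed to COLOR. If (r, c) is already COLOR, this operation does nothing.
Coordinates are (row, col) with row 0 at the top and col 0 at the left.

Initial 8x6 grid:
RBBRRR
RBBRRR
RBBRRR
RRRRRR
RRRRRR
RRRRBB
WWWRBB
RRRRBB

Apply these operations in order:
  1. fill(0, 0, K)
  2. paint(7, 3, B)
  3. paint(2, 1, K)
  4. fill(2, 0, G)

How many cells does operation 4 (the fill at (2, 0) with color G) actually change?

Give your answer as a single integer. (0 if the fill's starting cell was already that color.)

Answer: 30

Derivation:
After op 1 fill(0,0,K) [33 cells changed]:
KBBKKK
KBBKKK
KBBKKK
KKKKKK
KKKKKK
KKKKBB
WWWKBB
KKKKBB
After op 2 paint(7,3,B):
KBBKKK
KBBKKK
KBBKKK
KKKKKK
KKKKKK
KKKKBB
WWWKBB
KKKBBB
After op 3 paint(2,1,K):
KBBKKK
KBBKKK
KKBKKK
KKKKKK
KKKKKK
KKKKBB
WWWKBB
KKKBBB
After op 4 fill(2,0,G) [30 cells changed]:
GBBGGG
GBBGGG
GGBGGG
GGGGGG
GGGGGG
GGGGBB
WWWGBB
KKKBBB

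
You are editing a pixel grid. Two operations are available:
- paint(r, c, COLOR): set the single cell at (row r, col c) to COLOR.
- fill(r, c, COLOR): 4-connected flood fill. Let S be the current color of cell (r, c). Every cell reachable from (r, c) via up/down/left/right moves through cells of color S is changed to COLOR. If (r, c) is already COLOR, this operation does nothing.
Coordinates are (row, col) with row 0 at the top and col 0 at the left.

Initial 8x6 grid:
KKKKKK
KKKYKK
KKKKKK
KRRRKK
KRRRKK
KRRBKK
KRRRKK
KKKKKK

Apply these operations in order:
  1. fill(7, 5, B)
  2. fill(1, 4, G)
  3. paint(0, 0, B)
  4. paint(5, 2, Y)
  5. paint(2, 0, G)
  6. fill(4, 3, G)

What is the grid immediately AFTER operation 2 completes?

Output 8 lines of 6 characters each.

Answer: GGGGGG
GGGYGG
GGGGGG
GRRRGG
GRRRGG
GRRGGG
GRRRGG
GGGGGG

Derivation:
After op 1 fill(7,5,B) [35 cells changed]:
BBBBBB
BBBYBB
BBBBBB
BRRRBB
BRRRBB
BRRBBB
BRRRBB
BBBBBB
After op 2 fill(1,4,G) [36 cells changed]:
GGGGGG
GGGYGG
GGGGGG
GRRRGG
GRRRGG
GRRGGG
GRRRGG
GGGGGG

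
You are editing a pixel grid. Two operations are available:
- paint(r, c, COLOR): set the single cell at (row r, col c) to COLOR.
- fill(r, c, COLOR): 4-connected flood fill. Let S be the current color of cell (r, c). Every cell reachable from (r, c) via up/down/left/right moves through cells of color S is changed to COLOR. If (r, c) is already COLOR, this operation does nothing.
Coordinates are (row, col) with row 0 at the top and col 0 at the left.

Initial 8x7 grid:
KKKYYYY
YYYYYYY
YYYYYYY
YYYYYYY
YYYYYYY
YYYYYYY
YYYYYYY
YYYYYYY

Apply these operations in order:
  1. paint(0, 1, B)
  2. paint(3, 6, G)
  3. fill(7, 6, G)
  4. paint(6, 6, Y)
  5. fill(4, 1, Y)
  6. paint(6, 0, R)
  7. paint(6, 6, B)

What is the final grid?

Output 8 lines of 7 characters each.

After op 1 paint(0,1,B):
KBKYYYY
YYYYYYY
YYYYYYY
YYYYYYY
YYYYYYY
YYYYYYY
YYYYYYY
YYYYYYY
After op 2 paint(3,6,G):
KBKYYYY
YYYYYYY
YYYYYYY
YYYYYYG
YYYYYYY
YYYYYYY
YYYYYYY
YYYYYYY
After op 3 fill(7,6,G) [52 cells changed]:
KBKGGGG
GGGGGGG
GGGGGGG
GGGGGGG
GGGGGGG
GGGGGGG
GGGGGGG
GGGGGGG
After op 4 paint(6,6,Y):
KBKGGGG
GGGGGGG
GGGGGGG
GGGGGGG
GGGGGGG
GGGGGGG
GGGGGGY
GGGGGGG
After op 5 fill(4,1,Y) [52 cells changed]:
KBKYYYY
YYYYYYY
YYYYYYY
YYYYYYY
YYYYYYY
YYYYYYY
YYYYYYY
YYYYYYY
After op 6 paint(6,0,R):
KBKYYYY
YYYYYYY
YYYYYYY
YYYYYYY
YYYYYYY
YYYYYYY
RYYYYYY
YYYYYYY
After op 7 paint(6,6,B):
KBKYYYY
YYYYYYY
YYYYYYY
YYYYYYY
YYYYYYY
YYYYYYY
RYYYYYB
YYYYYYY

Answer: KBKYYYY
YYYYYYY
YYYYYYY
YYYYYYY
YYYYYYY
YYYYYYY
RYYYYYB
YYYYYYY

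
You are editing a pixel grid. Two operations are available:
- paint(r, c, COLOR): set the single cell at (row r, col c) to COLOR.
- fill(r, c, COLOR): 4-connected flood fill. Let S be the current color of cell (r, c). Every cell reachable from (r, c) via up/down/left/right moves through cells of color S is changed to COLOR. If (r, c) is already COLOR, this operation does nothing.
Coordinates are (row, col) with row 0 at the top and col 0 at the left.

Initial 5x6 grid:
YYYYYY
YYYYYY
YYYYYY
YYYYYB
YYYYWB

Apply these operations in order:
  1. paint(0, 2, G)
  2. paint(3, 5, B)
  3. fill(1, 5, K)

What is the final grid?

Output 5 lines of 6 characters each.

Answer: KKGKKK
KKKKKK
KKKKKK
KKKKKB
KKKKWB

Derivation:
After op 1 paint(0,2,G):
YYGYYY
YYYYYY
YYYYYY
YYYYYB
YYYYWB
After op 2 paint(3,5,B):
YYGYYY
YYYYYY
YYYYYY
YYYYYB
YYYYWB
After op 3 fill(1,5,K) [26 cells changed]:
KKGKKK
KKKKKK
KKKKKK
KKKKKB
KKKKWB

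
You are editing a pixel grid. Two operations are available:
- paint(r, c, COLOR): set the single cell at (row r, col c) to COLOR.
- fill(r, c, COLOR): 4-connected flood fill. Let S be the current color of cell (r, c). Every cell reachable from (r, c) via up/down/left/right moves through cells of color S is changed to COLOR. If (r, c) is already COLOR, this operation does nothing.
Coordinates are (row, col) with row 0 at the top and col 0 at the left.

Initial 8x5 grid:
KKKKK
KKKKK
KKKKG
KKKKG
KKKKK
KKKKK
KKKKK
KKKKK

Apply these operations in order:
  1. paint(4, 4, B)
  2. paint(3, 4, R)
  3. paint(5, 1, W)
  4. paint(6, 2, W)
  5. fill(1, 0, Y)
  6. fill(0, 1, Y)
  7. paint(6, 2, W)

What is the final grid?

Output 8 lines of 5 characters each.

Answer: YYYYY
YYYYY
YYYYG
YYYYR
YYYYB
YWYYY
YYWYY
YYYYY

Derivation:
After op 1 paint(4,4,B):
KKKKK
KKKKK
KKKKG
KKKKG
KKKKB
KKKKK
KKKKK
KKKKK
After op 2 paint(3,4,R):
KKKKK
KKKKK
KKKKG
KKKKR
KKKKB
KKKKK
KKKKK
KKKKK
After op 3 paint(5,1,W):
KKKKK
KKKKK
KKKKG
KKKKR
KKKKB
KWKKK
KKKKK
KKKKK
After op 4 paint(6,2,W):
KKKKK
KKKKK
KKKKG
KKKKR
KKKKB
KWKKK
KKWKK
KKKKK
After op 5 fill(1,0,Y) [35 cells changed]:
YYYYY
YYYYY
YYYYG
YYYYR
YYYYB
YWYYY
YYWYY
YYYYY
After op 6 fill(0,1,Y) [0 cells changed]:
YYYYY
YYYYY
YYYYG
YYYYR
YYYYB
YWYYY
YYWYY
YYYYY
After op 7 paint(6,2,W):
YYYYY
YYYYY
YYYYG
YYYYR
YYYYB
YWYYY
YYWYY
YYYYY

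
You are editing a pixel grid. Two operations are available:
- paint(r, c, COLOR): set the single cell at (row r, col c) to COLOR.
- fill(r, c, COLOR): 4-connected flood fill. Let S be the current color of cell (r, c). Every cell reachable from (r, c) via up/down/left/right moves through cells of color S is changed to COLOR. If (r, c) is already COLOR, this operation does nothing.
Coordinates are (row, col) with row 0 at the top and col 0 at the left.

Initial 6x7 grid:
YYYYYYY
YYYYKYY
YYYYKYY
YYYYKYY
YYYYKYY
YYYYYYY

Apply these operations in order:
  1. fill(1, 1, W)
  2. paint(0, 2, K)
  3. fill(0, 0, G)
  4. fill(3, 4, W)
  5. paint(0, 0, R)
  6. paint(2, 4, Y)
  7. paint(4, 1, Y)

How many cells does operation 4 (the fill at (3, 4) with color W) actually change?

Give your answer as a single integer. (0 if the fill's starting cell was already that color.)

Answer: 4

Derivation:
After op 1 fill(1,1,W) [38 cells changed]:
WWWWWWW
WWWWKWW
WWWWKWW
WWWWKWW
WWWWKWW
WWWWWWW
After op 2 paint(0,2,K):
WWKWWWW
WWWWKWW
WWWWKWW
WWWWKWW
WWWWKWW
WWWWWWW
After op 3 fill(0,0,G) [37 cells changed]:
GGKGGGG
GGGGKGG
GGGGKGG
GGGGKGG
GGGGKGG
GGGGGGG
After op 4 fill(3,4,W) [4 cells changed]:
GGKGGGG
GGGGWGG
GGGGWGG
GGGGWGG
GGGGWGG
GGGGGGG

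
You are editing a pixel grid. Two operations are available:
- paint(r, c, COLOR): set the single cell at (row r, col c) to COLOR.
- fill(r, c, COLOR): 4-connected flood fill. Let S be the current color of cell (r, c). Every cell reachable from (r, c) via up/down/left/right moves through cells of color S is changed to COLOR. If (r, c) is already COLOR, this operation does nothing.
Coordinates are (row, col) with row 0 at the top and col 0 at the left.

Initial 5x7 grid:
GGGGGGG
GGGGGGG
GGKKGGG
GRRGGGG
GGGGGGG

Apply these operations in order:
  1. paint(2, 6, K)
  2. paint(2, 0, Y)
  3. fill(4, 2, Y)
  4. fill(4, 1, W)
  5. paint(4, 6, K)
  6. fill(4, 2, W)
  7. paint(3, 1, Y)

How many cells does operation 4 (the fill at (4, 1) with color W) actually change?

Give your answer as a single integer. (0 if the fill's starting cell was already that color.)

Answer: 30

Derivation:
After op 1 paint(2,6,K):
GGGGGGG
GGGGGGG
GGKKGGK
GRRGGGG
GGGGGGG
After op 2 paint(2,0,Y):
GGGGGGG
GGGGGGG
YGKKGGK
GRRGGGG
GGGGGGG
After op 3 fill(4,2,Y) [29 cells changed]:
YYYYYYY
YYYYYYY
YYKKYYK
YRRYYYY
YYYYYYY
After op 4 fill(4,1,W) [30 cells changed]:
WWWWWWW
WWWWWWW
WWKKWWK
WRRWWWW
WWWWWWW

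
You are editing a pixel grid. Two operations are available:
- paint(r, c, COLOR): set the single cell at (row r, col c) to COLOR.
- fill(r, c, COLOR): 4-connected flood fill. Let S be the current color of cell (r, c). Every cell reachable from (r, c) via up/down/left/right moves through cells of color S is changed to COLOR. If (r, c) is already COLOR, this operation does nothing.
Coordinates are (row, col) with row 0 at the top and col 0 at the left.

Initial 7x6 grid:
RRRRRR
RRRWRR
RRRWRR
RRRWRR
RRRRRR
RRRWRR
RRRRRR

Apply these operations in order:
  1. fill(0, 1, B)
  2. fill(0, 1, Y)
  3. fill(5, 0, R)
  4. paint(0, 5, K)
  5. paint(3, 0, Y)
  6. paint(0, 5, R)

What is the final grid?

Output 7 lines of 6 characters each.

After op 1 fill(0,1,B) [38 cells changed]:
BBBBBB
BBBWBB
BBBWBB
BBBWBB
BBBBBB
BBBWBB
BBBBBB
After op 2 fill(0,1,Y) [38 cells changed]:
YYYYYY
YYYWYY
YYYWYY
YYYWYY
YYYYYY
YYYWYY
YYYYYY
After op 3 fill(5,0,R) [38 cells changed]:
RRRRRR
RRRWRR
RRRWRR
RRRWRR
RRRRRR
RRRWRR
RRRRRR
After op 4 paint(0,5,K):
RRRRRK
RRRWRR
RRRWRR
RRRWRR
RRRRRR
RRRWRR
RRRRRR
After op 5 paint(3,0,Y):
RRRRRK
RRRWRR
RRRWRR
YRRWRR
RRRRRR
RRRWRR
RRRRRR
After op 6 paint(0,5,R):
RRRRRR
RRRWRR
RRRWRR
YRRWRR
RRRRRR
RRRWRR
RRRRRR

Answer: RRRRRR
RRRWRR
RRRWRR
YRRWRR
RRRRRR
RRRWRR
RRRRRR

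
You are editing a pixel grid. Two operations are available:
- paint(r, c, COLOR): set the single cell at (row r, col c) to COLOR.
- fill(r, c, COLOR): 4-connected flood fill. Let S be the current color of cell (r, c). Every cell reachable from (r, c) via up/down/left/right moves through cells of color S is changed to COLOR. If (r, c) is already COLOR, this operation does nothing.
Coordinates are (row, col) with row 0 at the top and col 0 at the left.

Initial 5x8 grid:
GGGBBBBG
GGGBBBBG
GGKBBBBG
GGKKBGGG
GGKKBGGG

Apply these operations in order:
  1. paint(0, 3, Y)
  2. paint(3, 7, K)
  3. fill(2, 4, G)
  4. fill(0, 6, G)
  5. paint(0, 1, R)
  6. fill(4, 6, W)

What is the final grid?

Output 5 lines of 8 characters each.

After op 1 paint(0,3,Y):
GGGYBBBG
GGGBBBBG
GGKBBBBG
GGKKBGGG
GGKKBGGG
After op 2 paint(3,7,K):
GGGYBBBG
GGGBBBBG
GGKBBBBG
GGKKBGGK
GGKKBGGG
After op 3 fill(2,4,G) [13 cells changed]:
GGGYGGGG
GGGGGGGG
GGKGGGGG
GGKKGGGK
GGKKGGGG
After op 4 fill(0,6,G) [0 cells changed]:
GGGYGGGG
GGGGGGGG
GGKGGGGG
GGKKGGGK
GGKKGGGG
After op 5 paint(0,1,R):
GRGYGGGG
GGGGGGGG
GGKGGGGG
GGKKGGGK
GGKKGGGG
After op 6 fill(4,6,W) [32 cells changed]:
WRWYWWWW
WWWWWWWW
WWKWWWWW
WWKKWWWK
WWKKWWWW

Answer: WRWYWWWW
WWWWWWWW
WWKWWWWW
WWKKWWWK
WWKKWWWW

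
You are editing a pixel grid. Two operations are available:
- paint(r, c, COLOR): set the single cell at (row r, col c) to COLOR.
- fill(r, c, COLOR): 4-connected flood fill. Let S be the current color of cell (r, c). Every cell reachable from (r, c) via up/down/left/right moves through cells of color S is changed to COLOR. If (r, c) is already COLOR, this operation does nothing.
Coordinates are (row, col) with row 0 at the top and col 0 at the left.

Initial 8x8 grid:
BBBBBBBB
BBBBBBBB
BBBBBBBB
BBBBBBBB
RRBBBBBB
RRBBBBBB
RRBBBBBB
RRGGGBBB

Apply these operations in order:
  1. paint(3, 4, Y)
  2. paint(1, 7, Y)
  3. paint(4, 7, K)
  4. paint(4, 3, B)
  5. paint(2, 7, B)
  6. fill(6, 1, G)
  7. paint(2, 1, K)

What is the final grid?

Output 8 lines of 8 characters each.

Answer: BBBBBBBB
BBBBBBBY
BKBBBBBB
BBBBYBBB
GGBBBBBK
GGBBBBBB
GGBBBBBB
GGGGGBBB

Derivation:
After op 1 paint(3,4,Y):
BBBBBBBB
BBBBBBBB
BBBBBBBB
BBBBYBBB
RRBBBBBB
RRBBBBBB
RRBBBBBB
RRGGGBBB
After op 2 paint(1,7,Y):
BBBBBBBB
BBBBBBBY
BBBBBBBB
BBBBYBBB
RRBBBBBB
RRBBBBBB
RRBBBBBB
RRGGGBBB
After op 3 paint(4,7,K):
BBBBBBBB
BBBBBBBY
BBBBBBBB
BBBBYBBB
RRBBBBBK
RRBBBBBB
RRBBBBBB
RRGGGBBB
After op 4 paint(4,3,B):
BBBBBBBB
BBBBBBBY
BBBBBBBB
BBBBYBBB
RRBBBBBK
RRBBBBBB
RRBBBBBB
RRGGGBBB
After op 5 paint(2,7,B):
BBBBBBBB
BBBBBBBY
BBBBBBBB
BBBBYBBB
RRBBBBBK
RRBBBBBB
RRBBBBBB
RRGGGBBB
After op 6 fill(6,1,G) [8 cells changed]:
BBBBBBBB
BBBBBBBY
BBBBBBBB
BBBBYBBB
GGBBBBBK
GGBBBBBB
GGBBBBBB
GGGGGBBB
After op 7 paint(2,1,K):
BBBBBBBB
BBBBBBBY
BKBBBBBB
BBBBYBBB
GGBBBBBK
GGBBBBBB
GGBBBBBB
GGGGGBBB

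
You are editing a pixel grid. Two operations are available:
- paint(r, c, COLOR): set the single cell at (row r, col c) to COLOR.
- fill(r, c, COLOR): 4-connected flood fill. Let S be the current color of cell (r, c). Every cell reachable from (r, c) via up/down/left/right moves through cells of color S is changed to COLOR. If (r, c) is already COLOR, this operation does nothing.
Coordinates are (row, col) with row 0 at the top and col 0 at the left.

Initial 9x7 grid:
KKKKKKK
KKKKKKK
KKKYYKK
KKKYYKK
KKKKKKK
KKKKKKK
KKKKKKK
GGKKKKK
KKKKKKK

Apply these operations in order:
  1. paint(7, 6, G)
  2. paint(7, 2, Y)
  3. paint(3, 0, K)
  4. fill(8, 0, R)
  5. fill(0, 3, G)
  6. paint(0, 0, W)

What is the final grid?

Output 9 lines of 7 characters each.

After op 1 paint(7,6,G):
KKKKKKK
KKKKKKK
KKKYYKK
KKKYYKK
KKKKKKK
KKKKKKK
KKKKKKK
GGKKKKG
KKKKKKK
After op 2 paint(7,2,Y):
KKKKKKK
KKKKKKK
KKKYYKK
KKKYYKK
KKKKKKK
KKKKKKK
KKKKKKK
GGYKKKG
KKKKKKK
After op 3 paint(3,0,K):
KKKKKKK
KKKKKKK
KKKYYKK
KKKYYKK
KKKKKKK
KKKKKKK
KKKKKKK
GGYKKKG
KKKKKKK
After op 4 fill(8,0,R) [55 cells changed]:
RRRRRRR
RRRRRRR
RRRYYRR
RRRYYRR
RRRRRRR
RRRRRRR
RRRRRRR
GGYRRRG
RRRRRRR
After op 5 fill(0,3,G) [55 cells changed]:
GGGGGGG
GGGGGGG
GGGYYGG
GGGYYGG
GGGGGGG
GGGGGGG
GGGGGGG
GGYGGGG
GGGGGGG
After op 6 paint(0,0,W):
WGGGGGG
GGGGGGG
GGGYYGG
GGGYYGG
GGGGGGG
GGGGGGG
GGGGGGG
GGYGGGG
GGGGGGG

Answer: WGGGGGG
GGGGGGG
GGGYYGG
GGGYYGG
GGGGGGG
GGGGGGG
GGGGGGG
GGYGGGG
GGGGGGG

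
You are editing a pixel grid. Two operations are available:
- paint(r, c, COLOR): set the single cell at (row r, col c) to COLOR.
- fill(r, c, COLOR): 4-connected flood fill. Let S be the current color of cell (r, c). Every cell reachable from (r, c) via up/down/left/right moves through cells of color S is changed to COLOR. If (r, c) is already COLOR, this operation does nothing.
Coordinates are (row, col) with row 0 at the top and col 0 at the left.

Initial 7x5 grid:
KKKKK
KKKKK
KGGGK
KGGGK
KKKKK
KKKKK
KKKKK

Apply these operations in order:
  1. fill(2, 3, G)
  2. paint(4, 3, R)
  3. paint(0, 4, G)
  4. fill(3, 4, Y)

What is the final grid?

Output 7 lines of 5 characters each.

Answer: YYYYG
YYYYY
YGGGY
YGGGY
YYYRY
YYYYY
YYYYY

Derivation:
After op 1 fill(2,3,G) [0 cells changed]:
KKKKK
KKKKK
KGGGK
KGGGK
KKKKK
KKKKK
KKKKK
After op 2 paint(4,3,R):
KKKKK
KKKKK
KGGGK
KGGGK
KKKRK
KKKKK
KKKKK
After op 3 paint(0,4,G):
KKKKG
KKKKK
KGGGK
KGGGK
KKKRK
KKKKK
KKKKK
After op 4 fill(3,4,Y) [27 cells changed]:
YYYYG
YYYYY
YGGGY
YGGGY
YYYRY
YYYYY
YYYYY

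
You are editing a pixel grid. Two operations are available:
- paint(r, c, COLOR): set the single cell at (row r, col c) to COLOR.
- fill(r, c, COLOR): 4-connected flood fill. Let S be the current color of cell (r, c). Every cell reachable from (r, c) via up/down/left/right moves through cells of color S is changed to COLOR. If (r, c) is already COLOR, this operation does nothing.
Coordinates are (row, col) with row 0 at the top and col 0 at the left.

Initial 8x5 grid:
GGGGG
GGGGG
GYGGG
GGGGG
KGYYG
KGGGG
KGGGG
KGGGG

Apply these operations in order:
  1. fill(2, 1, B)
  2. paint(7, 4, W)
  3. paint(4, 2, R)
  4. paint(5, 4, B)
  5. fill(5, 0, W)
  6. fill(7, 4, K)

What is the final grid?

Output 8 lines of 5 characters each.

After op 1 fill(2,1,B) [1 cells changed]:
GGGGG
GGGGG
GBGGG
GGGGG
KGYYG
KGGGG
KGGGG
KGGGG
After op 2 paint(7,4,W):
GGGGG
GGGGG
GBGGG
GGGGG
KGYYG
KGGGG
KGGGG
KGGGW
After op 3 paint(4,2,R):
GGGGG
GGGGG
GBGGG
GGGGG
KGRYG
KGGGG
KGGGG
KGGGW
After op 4 paint(5,4,B):
GGGGG
GGGGG
GBGGG
GGGGG
KGRYG
KGGGB
KGGGG
KGGGW
After op 5 fill(5,0,W) [4 cells changed]:
GGGGG
GGGGG
GBGGG
GGGGG
WGRYG
WGGGB
WGGGG
WGGGW
After op 6 fill(7,4,K) [1 cells changed]:
GGGGG
GGGGG
GBGGG
GGGGG
WGRYG
WGGGB
WGGGG
WGGGK

Answer: GGGGG
GGGGG
GBGGG
GGGGG
WGRYG
WGGGB
WGGGG
WGGGK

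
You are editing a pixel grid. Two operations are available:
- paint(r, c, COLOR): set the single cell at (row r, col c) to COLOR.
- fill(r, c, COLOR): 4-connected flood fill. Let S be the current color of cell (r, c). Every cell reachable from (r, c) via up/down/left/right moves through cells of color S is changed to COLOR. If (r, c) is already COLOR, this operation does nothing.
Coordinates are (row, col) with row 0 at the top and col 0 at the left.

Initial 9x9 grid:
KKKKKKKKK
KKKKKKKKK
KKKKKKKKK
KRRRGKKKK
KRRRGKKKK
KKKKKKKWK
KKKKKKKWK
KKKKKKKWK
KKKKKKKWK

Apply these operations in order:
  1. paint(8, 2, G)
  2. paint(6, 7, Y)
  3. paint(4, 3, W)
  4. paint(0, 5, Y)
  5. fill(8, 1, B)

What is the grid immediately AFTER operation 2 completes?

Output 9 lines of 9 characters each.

Answer: KKKKKKKKK
KKKKKKKKK
KKKKKKKKK
KRRRGKKKK
KRRRGKKKK
KKKKKKKWK
KKKKKKKYK
KKKKKKKWK
KKGKKKKWK

Derivation:
After op 1 paint(8,2,G):
KKKKKKKKK
KKKKKKKKK
KKKKKKKKK
KRRRGKKKK
KRRRGKKKK
KKKKKKKWK
KKKKKKKWK
KKKKKKKWK
KKGKKKKWK
After op 2 paint(6,7,Y):
KKKKKKKKK
KKKKKKKKK
KKKKKKKKK
KRRRGKKKK
KRRRGKKKK
KKKKKKKWK
KKKKKKKYK
KKKKKKKWK
KKGKKKKWK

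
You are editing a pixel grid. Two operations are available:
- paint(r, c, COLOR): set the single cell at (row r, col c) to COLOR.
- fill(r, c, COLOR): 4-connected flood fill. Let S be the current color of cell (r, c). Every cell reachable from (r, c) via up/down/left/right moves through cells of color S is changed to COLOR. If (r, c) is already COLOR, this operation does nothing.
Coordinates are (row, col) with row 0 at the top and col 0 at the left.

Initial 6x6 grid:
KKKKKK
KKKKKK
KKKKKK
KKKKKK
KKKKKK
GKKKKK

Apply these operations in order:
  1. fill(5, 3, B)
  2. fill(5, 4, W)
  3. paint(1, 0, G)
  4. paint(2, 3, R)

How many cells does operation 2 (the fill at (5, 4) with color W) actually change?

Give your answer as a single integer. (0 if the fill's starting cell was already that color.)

After op 1 fill(5,3,B) [35 cells changed]:
BBBBBB
BBBBBB
BBBBBB
BBBBBB
BBBBBB
GBBBBB
After op 2 fill(5,4,W) [35 cells changed]:
WWWWWW
WWWWWW
WWWWWW
WWWWWW
WWWWWW
GWWWWW

Answer: 35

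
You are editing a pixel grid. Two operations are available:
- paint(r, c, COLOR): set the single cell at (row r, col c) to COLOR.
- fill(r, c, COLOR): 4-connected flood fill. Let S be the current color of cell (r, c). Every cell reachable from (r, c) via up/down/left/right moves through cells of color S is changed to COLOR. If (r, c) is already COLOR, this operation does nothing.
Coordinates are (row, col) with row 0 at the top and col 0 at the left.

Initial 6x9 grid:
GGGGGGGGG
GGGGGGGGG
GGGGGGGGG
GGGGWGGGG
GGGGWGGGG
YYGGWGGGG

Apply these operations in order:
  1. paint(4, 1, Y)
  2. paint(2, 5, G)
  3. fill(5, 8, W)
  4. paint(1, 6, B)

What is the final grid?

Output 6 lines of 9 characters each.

After op 1 paint(4,1,Y):
GGGGGGGGG
GGGGGGGGG
GGGGGGGGG
GGGGWGGGG
GYGGWGGGG
YYGGWGGGG
After op 2 paint(2,5,G):
GGGGGGGGG
GGGGGGGGG
GGGGGGGGG
GGGGWGGGG
GYGGWGGGG
YYGGWGGGG
After op 3 fill(5,8,W) [48 cells changed]:
WWWWWWWWW
WWWWWWWWW
WWWWWWWWW
WWWWWWWWW
WYWWWWWWW
YYWWWWWWW
After op 4 paint(1,6,B):
WWWWWWWWW
WWWWWWBWW
WWWWWWWWW
WWWWWWWWW
WYWWWWWWW
YYWWWWWWW

Answer: WWWWWWWWW
WWWWWWBWW
WWWWWWWWW
WWWWWWWWW
WYWWWWWWW
YYWWWWWWW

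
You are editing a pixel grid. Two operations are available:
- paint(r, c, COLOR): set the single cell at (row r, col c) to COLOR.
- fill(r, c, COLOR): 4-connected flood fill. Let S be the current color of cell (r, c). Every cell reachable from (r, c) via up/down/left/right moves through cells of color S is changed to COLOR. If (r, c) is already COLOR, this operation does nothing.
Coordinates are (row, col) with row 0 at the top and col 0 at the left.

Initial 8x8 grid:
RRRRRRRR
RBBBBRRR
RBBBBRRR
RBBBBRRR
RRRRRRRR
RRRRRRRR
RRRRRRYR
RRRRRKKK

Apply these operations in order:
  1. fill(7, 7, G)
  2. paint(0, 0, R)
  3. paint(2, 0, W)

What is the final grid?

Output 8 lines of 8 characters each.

Answer: RRRRRRRR
RBBBBRRR
WBBBBRRR
RBBBBRRR
RRRRRRRR
RRRRRRRR
RRRRRRYR
RRRRRGGG

Derivation:
After op 1 fill(7,7,G) [3 cells changed]:
RRRRRRRR
RBBBBRRR
RBBBBRRR
RBBBBRRR
RRRRRRRR
RRRRRRRR
RRRRRRYR
RRRRRGGG
After op 2 paint(0,0,R):
RRRRRRRR
RBBBBRRR
RBBBBRRR
RBBBBRRR
RRRRRRRR
RRRRRRRR
RRRRRRYR
RRRRRGGG
After op 3 paint(2,0,W):
RRRRRRRR
RBBBBRRR
WBBBBRRR
RBBBBRRR
RRRRRRRR
RRRRRRRR
RRRRRRYR
RRRRRGGG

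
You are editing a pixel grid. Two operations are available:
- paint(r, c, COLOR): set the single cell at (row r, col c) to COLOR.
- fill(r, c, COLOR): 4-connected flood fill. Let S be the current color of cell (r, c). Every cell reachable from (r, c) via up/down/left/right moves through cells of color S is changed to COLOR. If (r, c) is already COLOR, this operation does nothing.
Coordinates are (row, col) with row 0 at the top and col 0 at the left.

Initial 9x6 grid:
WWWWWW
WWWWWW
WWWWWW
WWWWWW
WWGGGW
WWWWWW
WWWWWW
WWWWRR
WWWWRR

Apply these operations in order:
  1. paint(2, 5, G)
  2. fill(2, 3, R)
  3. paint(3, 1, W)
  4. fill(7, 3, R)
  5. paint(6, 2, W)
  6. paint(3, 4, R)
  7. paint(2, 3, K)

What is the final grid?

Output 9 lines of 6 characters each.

After op 1 paint(2,5,G):
WWWWWW
WWWWWW
WWWWWG
WWWWWW
WWGGGW
WWWWWW
WWWWWW
WWWWRR
WWWWRR
After op 2 fill(2,3,R) [46 cells changed]:
RRRRRR
RRRRRR
RRRRRG
RRRRRR
RRGGGR
RRRRRR
RRRRRR
RRRRRR
RRRRRR
After op 3 paint(3,1,W):
RRRRRR
RRRRRR
RRRRRG
RWRRRR
RRGGGR
RRRRRR
RRRRRR
RRRRRR
RRRRRR
After op 4 fill(7,3,R) [0 cells changed]:
RRRRRR
RRRRRR
RRRRRG
RWRRRR
RRGGGR
RRRRRR
RRRRRR
RRRRRR
RRRRRR
After op 5 paint(6,2,W):
RRRRRR
RRRRRR
RRRRRG
RWRRRR
RRGGGR
RRRRRR
RRWRRR
RRRRRR
RRRRRR
After op 6 paint(3,4,R):
RRRRRR
RRRRRR
RRRRRG
RWRRRR
RRGGGR
RRRRRR
RRWRRR
RRRRRR
RRRRRR
After op 7 paint(2,3,K):
RRRRRR
RRRRRR
RRRKRG
RWRRRR
RRGGGR
RRRRRR
RRWRRR
RRRRRR
RRRRRR

Answer: RRRRRR
RRRRRR
RRRKRG
RWRRRR
RRGGGR
RRRRRR
RRWRRR
RRRRRR
RRRRRR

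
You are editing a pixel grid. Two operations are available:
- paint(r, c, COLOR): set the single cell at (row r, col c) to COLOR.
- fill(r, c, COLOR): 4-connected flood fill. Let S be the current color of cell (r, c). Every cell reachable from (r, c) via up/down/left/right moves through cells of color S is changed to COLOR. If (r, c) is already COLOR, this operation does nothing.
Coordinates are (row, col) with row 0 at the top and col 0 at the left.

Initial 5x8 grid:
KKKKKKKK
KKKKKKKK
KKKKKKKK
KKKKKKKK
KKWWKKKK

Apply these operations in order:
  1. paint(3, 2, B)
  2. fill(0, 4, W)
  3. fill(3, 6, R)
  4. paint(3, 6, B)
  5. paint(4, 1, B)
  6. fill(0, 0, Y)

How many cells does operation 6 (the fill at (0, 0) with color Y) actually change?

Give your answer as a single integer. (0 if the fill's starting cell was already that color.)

After op 1 paint(3,2,B):
KKKKKKKK
KKKKKKKK
KKKKKKKK
KKBKKKKK
KKWWKKKK
After op 2 fill(0,4,W) [37 cells changed]:
WWWWWWWW
WWWWWWWW
WWWWWWWW
WWBWWWWW
WWWWWWWW
After op 3 fill(3,6,R) [39 cells changed]:
RRRRRRRR
RRRRRRRR
RRRRRRRR
RRBRRRRR
RRRRRRRR
After op 4 paint(3,6,B):
RRRRRRRR
RRRRRRRR
RRRRRRRR
RRBRRRBR
RRRRRRRR
After op 5 paint(4,1,B):
RRRRRRRR
RRRRRRRR
RRRRRRRR
RRBRRRBR
RBRRRRRR
After op 6 fill(0,0,Y) [37 cells changed]:
YYYYYYYY
YYYYYYYY
YYYYYYYY
YYBYYYBY
YBYYYYYY

Answer: 37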